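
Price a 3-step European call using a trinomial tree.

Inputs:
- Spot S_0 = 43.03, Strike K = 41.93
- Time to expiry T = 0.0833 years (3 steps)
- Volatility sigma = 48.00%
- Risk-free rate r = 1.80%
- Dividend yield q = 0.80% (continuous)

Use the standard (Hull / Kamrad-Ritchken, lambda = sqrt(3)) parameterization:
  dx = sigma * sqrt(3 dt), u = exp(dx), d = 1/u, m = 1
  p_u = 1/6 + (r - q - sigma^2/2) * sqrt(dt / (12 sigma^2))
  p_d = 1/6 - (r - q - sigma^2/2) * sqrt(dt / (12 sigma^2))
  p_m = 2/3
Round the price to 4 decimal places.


Answer: Price = V(0,0) = 2.9123

Derivation:
dt = T/N = 0.027767; dx = sigma*sqrt(3*dt) = 0.138536
u = exp(dx) = 1.148591; d = 1/u = 0.870632
p_u = 0.156124, p_m = 0.666667, p_d = 0.177209
Discount per step: exp(-r*dt) = 0.999500
Stock lattice S(k, j) with j the centered position index:
  k=0: S(0,+0) = 43.0300
  k=1: S(1,-1) = 37.4633; S(1,+0) = 43.0300; S(1,+1) = 49.4239
  k=2: S(2,-2) = 32.6167; S(2,-1) = 37.4633; S(2,+0) = 43.0300; S(2,+1) = 49.4239; S(2,+2) = 56.7679
  k=3: S(3,-3) = 28.3971; S(3,-2) = 32.6167; S(3,-1) = 37.4633; S(3,+0) = 43.0300; S(3,+1) = 49.4239; S(3,+2) = 56.7679; S(3,+3) = 65.2031
Terminal payoffs V(N, j) = max(S_T - K, 0):
  V(3,-3) = 0.000000; V(3,-2) = 0.000000; V(3,-1) = 0.000000; V(3,+0) = 1.100000; V(3,+1) = 7.493889; V(3,+2) = 14.837856; V(3,+3) = 23.273073
Backward induction: V(k, j) = exp(-r*dt) * [p_u * V(k+1, j+1) + p_m * V(k+1, j) + p_d * V(k+1, j-1)]
  V(2,-2) = exp(-r*dt) * [p_u*0.000000 + p_m*0.000000 + p_d*0.000000] = 0.000000
  V(2,-1) = exp(-r*dt) * [p_u*1.100000 + p_m*0.000000 + p_d*0.000000] = 0.171651
  V(2,+0) = exp(-r*dt) * [p_u*7.493889 + p_m*1.100000 + p_d*0.000000] = 1.902359
  V(2,+1) = exp(-r*dt) * [p_u*14.837856 + p_m*7.493889 + p_d*1.100000] = 7.503652
  V(2,+2) = exp(-r*dt) * [p_u*23.273073 + p_m*14.837856 + p_d*7.493889] = 14.845956
  V(1,-1) = exp(-r*dt) * [p_u*1.902359 + p_m*0.171651 + p_d*0.000000] = 0.411232
  V(1,+0) = exp(-r*dt) * [p_u*7.503652 + p_m*1.902359 + p_d*0.171651] = 2.468924
  V(1,+1) = exp(-r*dt) * [p_u*14.845956 + p_m*7.503652 + p_d*1.902359] = 7.653536
  V(0,+0) = exp(-r*dt) * [p_u*7.653536 + p_m*2.468924 + p_d*0.411232] = 2.912269


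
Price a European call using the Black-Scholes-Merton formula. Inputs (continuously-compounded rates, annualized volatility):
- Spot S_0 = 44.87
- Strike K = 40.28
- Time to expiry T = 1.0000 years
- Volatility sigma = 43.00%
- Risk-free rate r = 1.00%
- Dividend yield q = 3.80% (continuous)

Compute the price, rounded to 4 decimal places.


Answer: Price = 8.8498

Derivation:
d1 = (ln(S/K) + (r - q + 0.5*sigma^2) * T) / (sigma * sqrt(T)) = 0.40084733
d2 = d1 - sigma * sqrt(T) = -0.02915267
exp(-rT) = 0.99004983; exp(-qT) = 0.96271294
C = S_0 * exp(-qT) * N(d1) - K * exp(-rT) * N(d2)
N(d1) = 0.65573374; N(d2) = 0.48837141
C = 44.8700 * 0.96271294 * 0.65573374 - 40.2800 * 0.99004983 * 0.48837141 = 8.8498


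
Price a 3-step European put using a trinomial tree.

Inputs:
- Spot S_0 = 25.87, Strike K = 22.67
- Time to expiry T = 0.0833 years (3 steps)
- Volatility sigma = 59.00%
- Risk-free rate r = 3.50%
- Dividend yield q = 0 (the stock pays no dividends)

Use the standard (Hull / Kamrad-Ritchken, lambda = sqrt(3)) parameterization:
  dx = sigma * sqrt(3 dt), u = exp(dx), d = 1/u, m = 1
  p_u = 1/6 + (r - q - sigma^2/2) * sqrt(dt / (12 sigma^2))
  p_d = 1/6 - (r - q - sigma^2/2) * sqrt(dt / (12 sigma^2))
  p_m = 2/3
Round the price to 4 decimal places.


dt = T/N = 0.027767; dx = sigma*sqrt(3*dt) = 0.170284
u = exp(dx) = 1.185642; d = 1/u = 0.843425
p_u = 0.155330, p_m = 0.666667, p_d = 0.178003
Discount per step: exp(-r*dt) = 0.999029
Stock lattice S(k, j) with j the centered position index:
  k=0: S(0,+0) = 25.8700
  k=1: S(1,-1) = 21.8194; S(1,+0) = 25.8700; S(1,+1) = 30.6726
  k=2: S(2,-2) = 18.4030; S(2,-1) = 21.8194; S(2,+0) = 25.8700; S(2,+1) = 30.6726; S(2,+2) = 36.3667
  k=3: S(3,-3) = 15.5216; S(3,-2) = 18.4030; S(3,-1) = 21.8194; S(3,+0) = 25.8700; S(3,+1) = 30.6726; S(3,+2) = 36.3667; S(3,+3) = 43.1178
Terminal payoffs V(N, j) = max(K - S_T, 0):
  V(3,-3) = 7.148422; V(3,-2) = 4.266967; V(3,-1) = 0.850595; V(3,+0) = 0.000000; V(3,+1) = 0.000000; V(3,+2) = 0.000000; V(3,+3) = 0.000000
Backward induction: V(k, j) = exp(-r*dt) * [p_u * V(k+1, j+1) + p_m * V(k+1, j) + p_d * V(k+1, j-1)]
  V(2,-2) = exp(-r*dt) * [p_u*0.850595 + p_m*4.266967 + p_d*7.148422] = 4.245084
  V(2,-1) = exp(-r*dt) * [p_u*0.000000 + p_m*0.850595 + p_d*4.266967] = 1.325309
  V(2,+0) = exp(-r*dt) * [p_u*0.000000 + p_m*0.000000 + p_d*0.850595] = 0.151262
  V(2,+1) = exp(-r*dt) * [p_u*0.000000 + p_m*0.000000 + p_d*0.000000] = 0.000000
  V(2,+2) = exp(-r*dt) * [p_u*0.000000 + p_m*0.000000 + p_d*0.000000] = 0.000000
  V(1,-1) = exp(-r*dt) * [p_u*0.151262 + p_m*1.325309 + p_d*4.245084] = 1.661060
  V(1,+0) = exp(-r*dt) * [p_u*0.000000 + p_m*0.151262 + p_d*1.325309] = 0.336424
  V(1,+1) = exp(-r*dt) * [p_u*0.000000 + p_m*0.000000 + p_d*0.151262] = 0.026899
  V(0,+0) = exp(-r*dt) * [p_u*0.026899 + p_m*0.336424 + p_d*1.661060] = 0.523626

Answer: Price = V(0,0) = 0.5236


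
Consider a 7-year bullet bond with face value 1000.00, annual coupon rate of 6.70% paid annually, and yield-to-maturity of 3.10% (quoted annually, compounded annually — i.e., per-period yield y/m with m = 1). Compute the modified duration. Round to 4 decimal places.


Answer: Modified duration = 5.7602

Derivation:
Coupon per period c = face * coupon_rate / m = 67.000000
Periods per year m = 1; per-period yield y/m = 0.031000
Number of cashflows N = 7
Cashflows (t years, CF_t, discount factor 1/(1+y/m)^(m*t), PV):
  t = 1.0000: CF_t = 67.000000, DF = 0.969932, PV = 64.985451
  t = 2.0000: CF_t = 67.000000, DF = 0.940768, PV = 63.031475
  t = 3.0000: CF_t = 67.000000, DF = 0.912481, PV = 61.136251
  t = 4.0000: CF_t = 67.000000, DF = 0.885045, PV = 59.298013
  t = 5.0000: CF_t = 67.000000, DF = 0.858434, PV = 57.515047
  t = 6.0000: CF_t = 67.000000, DF = 0.832622, PV = 55.785690
  t = 7.0000: CF_t = 1067.000000, DF = 0.807587, PV = 861.695376
Price P = sum_t PV_t = 1223.447304
First compute Macaulay numerator sum_t t * PV_t:
  t * PV_t at t = 1.0000: 64.985451
  t * PV_t at t = 2.0000: 126.062951
  t * PV_t at t = 3.0000: 183.408754
  t * PV_t at t = 4.0000: 237.192052
  t * PV_t at t = 5.0000: 287.575233
  t * PV_t at t = 6.0000: 334.714141
  t * PV_t at t = 7.0000: 6031.867632
Macaulay duration D = 7265.806215 / 1223.447304 = 5.938798
Modified duration = D / (1 + y/m) = 5.938798 / (1 + 0.031000) = 5.760231


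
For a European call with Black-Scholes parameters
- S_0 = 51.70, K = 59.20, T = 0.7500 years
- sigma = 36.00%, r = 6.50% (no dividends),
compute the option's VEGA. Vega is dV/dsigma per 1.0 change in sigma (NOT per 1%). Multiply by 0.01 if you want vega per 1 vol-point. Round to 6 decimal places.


d1 = -0.1222499434; d2 = -0.4340190888
phi(d1) = 0.3959722850; exp(-qT) = 1.0000000000; exp(-rT) = 0.9524192047
Vega = S * exp(-qT) * phi(d1) * sqrt(T) = 51.7000 * 1.0000000000 * 0.3959722850 * 0.8660254038 = 17.729070

Answer: Vega = 17.729070


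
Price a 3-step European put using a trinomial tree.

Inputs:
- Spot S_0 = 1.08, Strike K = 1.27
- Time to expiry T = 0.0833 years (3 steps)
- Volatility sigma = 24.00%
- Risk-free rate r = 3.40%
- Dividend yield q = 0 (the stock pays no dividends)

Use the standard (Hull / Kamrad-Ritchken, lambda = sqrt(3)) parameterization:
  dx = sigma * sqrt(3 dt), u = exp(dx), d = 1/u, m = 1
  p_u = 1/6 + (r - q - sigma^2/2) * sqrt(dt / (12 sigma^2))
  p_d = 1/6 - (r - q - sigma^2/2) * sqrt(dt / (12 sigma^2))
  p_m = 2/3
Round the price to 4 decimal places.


Answer: Price = V(0,0) = 0.1867

Derivation:
dt = T/N = 0.027767; dx = sigma*sqrt(3*dt) = 0.069268
u = exp(dx) = 1.071724; d = 1/u = 0.933076
p_u = 0.167709, p_m = 0.666667, p_d = 0.165624
Discount per step: exp(-r*dt) = 0.999056
Stock lattice S(k, j) with j the centered position index:
  k=0: S(0,+0) = 1.0800
  k=1: S(1,-1) = 1.0077; S(1,+0) = 1.0800; S(1,+1) = 1.1575
  k=2: S(2,-2) = 0.9403; S(2,-1) = 1.0077; S(2,+0) = 1.0800; S(2,+1) = 1.1575; S(2,+2) = 1.2405
  k=3: S(3,-3) = 0.8774; S(3,-2) = 0.9403; S(3,-1) = 1.0077; S(3,+0) = 1.0800; S(3,+1) = 1.1575; S(3,+2) = 1.2405; S(3,+3) = 1.3295
Terminal payoffs V(N, j) = max(K - S_T, 0):
  V(3,-3) = 0.392645; V(3,-2) = 0.329718; V(3,-1) = 0.262277; V(3,+0) = 0.190000; V(3,+1) = 0.112539; V(3,+2) = 0.029521; V(3,+3) = 0.000000
Backward induction: V(k, j) = exp(-r*dt) * [p_u * V(k+1, j+1) + p_m * V(k+1, j) + p_d * V(k+1, j-1)]
  V(2,-2) = exp(-r*dt) * [p_u*0.262277 + p_m*0.329718 + p_d*0.392645] = 0.328519
  V(2,-1) = exp(-r*dt) * [p_u*0.190000 + p_m*0.262277 + p_d*0.329718] = 0.261079
  V(2,+0) = exp(-r*dt) * [p_u*0.112539 + p_m*0.190000 + p_d*0.262277] = 0.188802
  V(2,+1) = exp(-r*dt) * [p_u*0.029521 + p_m*0.112539 + p_d*0.190000] = 0.111340
  V(2,+2) = exp(-r*dt) * [p_u*0.000000 + p_m*0.029521 + p_d*0.112539] = 0.038284
  V(1,-1) = exp(-r*dt) * [p_u*0.188802 + p_m*0.261079 + p_d*0.328519] = 0.259882
  V(1,+0) = exp(-r*dt) * [p_u*0.111340 + p_m*0.188802 + p_d*0.261079] = 0.187604
  V(1,+1) = exp(-r*dt) * [p_u*0.038284 + p_m*0.111340 + p_d*0.188802] = 0.111812
  V(0,+0) = exp(-r*dt) * [p_u*0.111812 + p_m*0.187604 + p_d*0.259882] = 0.186688


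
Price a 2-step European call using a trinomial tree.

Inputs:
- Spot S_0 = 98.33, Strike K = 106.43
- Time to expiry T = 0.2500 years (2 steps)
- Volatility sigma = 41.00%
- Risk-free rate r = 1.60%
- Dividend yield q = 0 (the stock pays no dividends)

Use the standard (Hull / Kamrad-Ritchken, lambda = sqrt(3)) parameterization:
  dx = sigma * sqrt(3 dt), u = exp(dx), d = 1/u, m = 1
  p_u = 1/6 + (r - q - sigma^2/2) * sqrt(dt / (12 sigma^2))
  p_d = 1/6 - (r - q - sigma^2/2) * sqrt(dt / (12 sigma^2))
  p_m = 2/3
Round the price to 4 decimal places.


Answer: Price = V(0,0) = 5.2208

Derivation:
dt = T/N = 0.125000; dx = sigma*sqrt(3*dt) = 0.251073
u = exp(dx) = 1.285404; d = 1/u = 0.777966
p_u = 0.149727, p_m = 0.666667, p_d = 0.183606
Discount per step: exp(-r*dt) = 0.998002
Stock lattice S(k, j) with j the centered position index:
  k=0: S(0,+0) = 98.3300
  k=1: S(1,-1) = 76.4974; S(1,+0) = 98.3300; S(1,+1) = 126.3937
  k=2: S(2,-2) = 59.5123; S(2,-1) = 76.4974; S(2,+0) = 98.3300; S(2,+1) = 126.3937; S(2,+2) = 162.4669
Terminal payoffs V(N, j) = max(S_T - K, 0):
  V(2,-2) = 0.000000; V(2,-1) = 0.000000; V(2,+0) = 0.000000; V(2,+1) = 19.963729; V(2,+2) = 56.036945
Backward induction: V(k, j) = exp(-r*dt) * [p_u * V(k+1, j+1) + p_m * V(k+1, j) + p_d * V(k+1, j-1)]
  V(1,-1) = exp(-r*dt) * [p_u*0.000000 + p_m*0.000000 + p_d*0.000000] = 0.000000
  V(1,+0) = exp(-r*dt) * [p_u*19.963729 + p_m*0.000000 + p_d*0.000000] = 2.983134
  V(1,+1) = exp(-r*dt) * [p_u*56.036945 + p_m*19.963729 + p_d*0.000000] = 21.656033
  V(0,+0) = exp(-r*dt) * [p_u*21.656033 + p_m*2.983134 + p_d*0.000000] = 5.220794


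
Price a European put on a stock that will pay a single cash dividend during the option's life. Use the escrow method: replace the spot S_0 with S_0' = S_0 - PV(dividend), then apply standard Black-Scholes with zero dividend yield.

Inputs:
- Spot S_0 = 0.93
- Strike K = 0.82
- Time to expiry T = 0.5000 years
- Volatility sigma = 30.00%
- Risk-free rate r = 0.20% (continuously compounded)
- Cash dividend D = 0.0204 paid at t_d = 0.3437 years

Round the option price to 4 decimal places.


PV(D) = D * exp(-r * t_d) = 0.0204 * 0.99931284 = 0.02038598
S_0' = S_0 - PV(D) = 0.9300 - 0.02038598 = 0.90961402
d1 = (ln(S_0'/K) + (r + sigma^2/2)*T) / (sigma*sqrt(T)) = 0.59970204
d2 = d1 - sigma*sqrt(T) = 0.38757000
exp(-rT) = 0.99900050
N(-d1) = 0.27435241; N(-d2) = 0.34916714
P = K * exp(-rT) * N(-d2) - S_0' * N(-d1) = 0.8200 * 0.99900050 * 0.34916714 - 0.90961402 * 0.27435241 = 0.0365

Answer: Price = 0.0365


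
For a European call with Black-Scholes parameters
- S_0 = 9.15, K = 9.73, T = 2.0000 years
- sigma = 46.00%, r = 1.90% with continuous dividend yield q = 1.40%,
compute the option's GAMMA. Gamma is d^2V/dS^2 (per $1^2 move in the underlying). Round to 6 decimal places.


d1 = 0.2461653652; d2 = -0.4043728735
phi(d1) = 0.3870361317; exp(-qT) = 0.9723883668; exp(-rT) = 0.9627129409
Gamma = exp(-qT) * phi(d1) / (S * sigma * sqrt(T)) = 0.9723883668 * 0.3870361317 / (9.1500 * 0.4600 * 1.4142135624) = 0.063226

Answer: Gamma = 0.063226


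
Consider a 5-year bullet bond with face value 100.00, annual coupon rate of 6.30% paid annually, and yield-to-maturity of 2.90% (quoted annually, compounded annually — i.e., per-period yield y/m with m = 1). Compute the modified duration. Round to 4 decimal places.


Answer: Modified duration = 4.3588

Derivation:
Coupon per period c = face * coupon_rate / m = 6.300000
Periods per year m = 1; per-period yield y/m = 0.029000
Number of cashflows N = 5
Cashflows (t years, CF_t, discount factor 1/(1+y/m)^(m*t), PV):
  t = 1.0000: CF_t = 6.300000, DF = 0.971817, PV = 6.122449
  t = 2.0000: CF_t = 6.300000, DF = 0.944429, PV = 5.949902
  t = 3.0000: CF_t = 6.300000, DF = 0.917812, PV = 5.782218
  t = 4.0000: CF_t = 6.300000, DF = 0.891946, PV = 5.619259
  t = 5.0000: CF_t = 106.300000, DF = 0.866808, PV = 92.141736
Price P = sum_t PV_t = 115.615563
First compute Macaulay numerator sum_t t * PV_t:
  t * PV_t at t = 1.0000: 6.122449
  t * PV_t at t = 2.0000: 11.899804
  t * PV_t at t = 3.0000: 17.346653
  t * PV_t at t = 4.0000: 22.477036
  t * PV_t at t = 5.0000: 460.708680
Macaulay duration D = 518.554622 / 115.615563 = 4.485163
Modified duration = D / (1 + y/m) = 4.485163 / (1 + 0.029000) = 4.358759


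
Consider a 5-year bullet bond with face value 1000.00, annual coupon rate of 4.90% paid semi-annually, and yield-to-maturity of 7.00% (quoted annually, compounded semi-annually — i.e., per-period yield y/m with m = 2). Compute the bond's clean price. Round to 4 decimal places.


Coupon per period c = face * coupon_rate / m = 24.500000
Periods per year m = 2; per-period yield y/m = 0.035000
Number of cashflows N = 10
Cashflows (t years, CF_t, discount factor 1/(1+y/m)^(m*t), PV):
  t = 0.5000: CF_t = 24.500000, DF = 0.966184, PV = 23.671498
  t = 1.0000: CF_t = 24.500000, DF = 0.933511, PV = 22.871012
  t = 1.5000: CF_t = 24.500000, DF = 0.901943, PV = 22.097596
  t = 2.0000: CF_t = 24.500000, DF = 0.871442, PV = 21.350335
  t = 2.5000: CF_t = 24.500000, DF = 0.841973, PV = 20.628343
  t = 3.0000: CF_t = 24.500000, DF = 0.813501, PV = 19.930766
  t = 3.5000: CF_t = 24.500000, DF = 0.785991, PV = 19.256779
  t = 4.0000: CF_t = 24.500000, DF = 0.759412, PV = 18.605583
  t = 4.5000: CF_t = 24.500000, DF = 0.733731, PV = 17.976409
  t = 5.0000: CF_t = 1024.500000, DF = 0.708919, PV = 726.287325
Price P = sum_t PV_t = 912.675644

Answer: Price = 912.6756


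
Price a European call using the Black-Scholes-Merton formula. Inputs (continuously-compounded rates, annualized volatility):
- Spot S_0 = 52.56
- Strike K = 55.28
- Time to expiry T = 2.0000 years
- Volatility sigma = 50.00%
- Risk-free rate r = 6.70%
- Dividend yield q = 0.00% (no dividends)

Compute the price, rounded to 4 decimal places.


Answer: Price = 16.1412

Derivation:
d1 = (ln(S/K) + (r - q + 0.5*sigma^2) * T) / (sigma * sqrt(T)) = 0.47170272
d2 = d1 - sigma * sqrt(T) = -0.23540406
exp(-rT) = 0.87459006; exp(-qT) = 1.00000000
C = S_0 * exp(-qT) * N(d1) - K * exp(-rT) * N(d2)
N(d1) = 0.68143050; N(d2) = 0.40694757
C = 52.5600 * 1.00000000 * 0.68143050 - 55.2800 * 0.87459006 * 0.40694757 = 16.1412


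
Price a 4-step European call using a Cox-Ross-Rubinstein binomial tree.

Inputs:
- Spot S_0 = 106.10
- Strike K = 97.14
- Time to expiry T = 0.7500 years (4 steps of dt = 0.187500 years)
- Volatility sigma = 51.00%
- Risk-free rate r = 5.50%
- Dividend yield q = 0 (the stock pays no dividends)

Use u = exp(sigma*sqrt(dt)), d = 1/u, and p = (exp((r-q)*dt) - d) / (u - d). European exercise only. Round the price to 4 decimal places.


dt = T/N = 0.187500
u = exp(sigma*sqrt(dt)) = 1.247119; d = 1/u = 0.801848
p = (exp((r-q)*dt) - d) / (u - d) = 0.468294
Discount per step: exp(-r*dt) = 0.989740
Stock lattice S(k, i) with i counting down-moves:
  k=0: S(0,0) = 106.1000
  k=1: S(1,0) = 132.3194; S(1,1) = 85.0761
  k=2: S(2,0) = 165.0181; S(2,1) = 106.1000; S(2,2) = 68.2180
  k=3: S(3,0) = 205.7973; S(3,1) = 132.3194; S(3,2) = 85.0761; S(3,3) = 54.7005
  k=4: S(4,0) = 256.6538; S(4,1) = 165.0181; S(4,2) = 106.1000; S(4,3) = 68.2180; S(4,4) = 43.8615
Terminal payoffs V(N, i) = max(S_T - K, 0):
  V(4,0) = 159.513765; V(4,1) = 67.878073; V(4,2) = 8.960000; V(4,3) = 0.000000; V(4,4) = 0.000000
Backward induction: V(k, i) = exp(-r*dt) * [p * V(k+1, i) + (1-p) * V(k+1, i+1)].
  V(3,0) = exp(-r*dt) * [p*159.513765 + (1-p)*67.878073] = 109.653863
  V(3,1) = exp(-r*dt) * [p*67.878073 + (1-p)*8.960000] = 36.175986
  V(3,2) = exp(-r*dt) * [p*8.960000 + (1-p)*0.000000] = 4.152866
  V(3,3) = exp(-r*dt) * [p*0.000000 + (1-p)*0.000000] = 0.000000
  V(2,0) = exp(-r*dt) * [p*109.653863 + (1-p)*36.175986] = 69.861066
  V(2,1) = exp(-r*dt) * [p*36.175986 + (1-p)*4.152866] = 18.952641
  V(2,2) = exp(-r*dt) * [p*4.152866 + (1-p)*0.000000] = 1.924810
  V(1,0) = exp(-r*dt) * [p*69.861066 + (1-p)*18.952641] = 42.353719
  V(1,1) = exp(-r*dt) * [p*18.952641 + (1-p)*1.924810] = 9.797284
  V(0,0) = exp(-r*dt) * [p*42.353719 + (1-p)*9.797284] = 24.786336

Answer: Price = V(0,0) = 24.7863


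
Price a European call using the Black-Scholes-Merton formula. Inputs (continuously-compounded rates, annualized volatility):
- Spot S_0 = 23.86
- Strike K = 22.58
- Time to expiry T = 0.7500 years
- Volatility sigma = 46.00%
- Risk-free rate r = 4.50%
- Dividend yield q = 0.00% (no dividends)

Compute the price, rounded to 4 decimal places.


Answer: Price = 4.7097

Derivation:
d1 = (ln(S/K) + (r - q + 0.5*sigma^2) * T) / (sigma * sqrt(T)) = 0.42231630
d2 = d1 - sigma * sqrt(T) = 0.02394462
exp(-rT) = 0.96681318; exp(-qT) = 1.00000000
C = S_0 * exp(-qT) * N(d1) - K * exp(-rT) * N(d2)
N(d1) = 0.66360292; N(d2) = 0.50955161
C = 23.8600 * 1.00000000 * 0.66360292 - 22.5800 * 0.96681318 * 0.50955161 = 4.7097


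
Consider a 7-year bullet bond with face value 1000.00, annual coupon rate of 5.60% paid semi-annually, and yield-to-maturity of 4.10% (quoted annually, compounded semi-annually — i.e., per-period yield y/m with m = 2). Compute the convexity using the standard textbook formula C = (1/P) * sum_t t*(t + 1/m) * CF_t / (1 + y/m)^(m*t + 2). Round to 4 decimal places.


Coupon per period c = face * coupon_rate / m = 28.000000
Periods per year m = 2; per-period yield y/m = 0.020500
Number of cashflows N = 14
Cashflows (t years, CF_t, discount factor 1/(1+y/m)^(m*t), PV):
  t = 0.5000: CF_t = 28.000000, DF = 0.979912, PV = 27.437531
  t = 1.0000: CF_t = 28.000000, DF = 0.960227, PV = 26.886360
  t = 1.5000: CF_t = 28.000000, DF = 0.940938, PV = 26.346262
  t = 2.0000: CF_t = 28.000000, DF = 0.922036, PV = 25.817013
  t = 2.5000: CF_t = 28.000000, DF = 0.903514, PV = 25.298396
  t = 3.0000: CF_t = 28.000000, DF = 0.885364, PV = 24.790197
  t = 3.5000: CF_t = 28.000000, DF = 0.867579, PV = 24.292207
  t = 4.0000: CF_t = 28.000000, DF = 0.850151, PV = 23.804220
  t = 4.5000: CF_t = 28.000000, DF = 0.833073, PV = 23.326036
  t = 5.0000: CF_t = 28.000000, DF = 0.816338, PV = 22.857459
  t = 5.5000: CF_t = 28.000000, DF = 0.799939, PV = 22.398294
  t = 6.0000: CF_t = 28.000000, DF = 0.783870, PV = 21.948352
  t = 6.5000: CF_t = 28.000000, DF = 0.768123, PV = 21.507450
  t = 7.0000: CF_t = 1028.000000, DF = 0.752693, PV = 773.768397
Price P = sum_t PV_t = 1090.478173
Convexity numerator sum_t t*(t + 1/m) * CF_t / (1+y/m)^(m*t + 2):
  t = 0.5000: term = 13.173131
  t = 1.0000: term = 38.725520
  t = 1.5000: term = 75.895188
  t = 2.0000: term = 123.950985
  t = 2.5000: term = 182.191550
  t = 3.0000: term = 249.944312
  t = 3.5000: term = 326.564510
  t = 4.0000: term = 411.434254
  t = 4.5000: term = 503.961604
  t = 5.0000: term = 603.579688
  t = 5.5000: term = 709.745836
  t = 6.0000: term = 821.940749
  t = 6.5000: term = 939.667686
  t = 7.0000: term = 39007.154747
Convexity = (1/P) * sum = 44007.929760 / 1090.478173 = 40.356543

Answer: Convexity = 40.3565


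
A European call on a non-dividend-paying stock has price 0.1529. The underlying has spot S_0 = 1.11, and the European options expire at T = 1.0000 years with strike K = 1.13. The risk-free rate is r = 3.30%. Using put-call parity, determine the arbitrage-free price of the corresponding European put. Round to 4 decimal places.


Put-call parity: C - P = S_0 * exp(-qT) - K * exp(-rT).
S_0 * exp(-qT) = 1.1100 * 1.00000000 = 1.11000000
K * exp(-rT) = 1.1300 * 0.96753856 = 1.09331857
P = C - S*exp(-qT) + K*exp(-rT)
P = 0.1529 - 1.11000000 + 1.09331857 = 0.1362

Answer: Put price = 0.1362


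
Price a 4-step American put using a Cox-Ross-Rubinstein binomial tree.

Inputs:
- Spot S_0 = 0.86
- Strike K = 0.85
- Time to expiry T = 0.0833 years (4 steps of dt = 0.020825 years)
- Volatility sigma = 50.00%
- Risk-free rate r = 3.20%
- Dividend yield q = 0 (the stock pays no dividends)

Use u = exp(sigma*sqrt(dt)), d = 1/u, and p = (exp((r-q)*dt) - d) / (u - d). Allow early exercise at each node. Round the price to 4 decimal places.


Answer: Price = V(0,0) = 0.0421

Derivation:
dt = T/N = 0.020825
u = exp(sigma*sqrt(dt)) = 1.074821; d = 1/u = 0.930387
p = (exp((r-q)*dt) - d) / (u - d) = 0.486585
Discount per step: exp(-r*dt) = 0.999334
Stock lattice S(k, i) with i counting down-moves:
  k=0: S(0,0) = 0.8600
  k=1: S(1,0) = 0.9243; S(1,1) = 0.8001
  k=2: S(2,0) = 0.9935; S(2,1) = 0.8600; S(2,2) = 0.7444
  k=3: S(3,0) = 1.0678; S(3,1) = 0.9243; S(3,2) = 0.8001; S(3,3) = 0.6926
  k=4: S(4,0) = 1.1477; S(4,1) = 0.9935; S(4,2) = 0.8600; S(4,3) = 0.7444; S(4,4) = 0.6444
Terminal payoffs V(N, i) = max(K - S_T, 0):
  V(4,0) = 0.000000; V(4,1) = 0.000000; V(4,2) = 0.000000; V(4,3) = 0.105566; V(4,4) = 0.205603
Backward induction: V(k, i) = exp(-r*dt) * [p * V(k+1, i) + (1-p) * V(k+1, i+1)]; then take max(V_cont, immediate exercise) for American.
  V(3,0) = exp(-r*dt) * [p*0.000000 + (1-p)*0.000000] = 0.000000; exercise = 0.000000; V(3,0) = max -> 0.000000
  V(3,1) = exp(-r*dt) * [p*0.000000 + (1-p)*0.000000] = 0.000000; exercise = 0.000000; V(3,1) = max -> 0.000000
  V(3,2) = exp(-r*dt) * [p*0.000000 + (1-p)*0.105566] = 0.054163; exercise = 0.049867; V(3,2) = max -> 0.054163
  V(3,3) = exp(-r*dt) * [p*0.105566 + (1-p)*0.205603] = 0.156822; exercise = 0.157388; V(3,3) = max -> 0.157388
  V(2,0) = exp(-r*dt) * [p*0.000000 + (1-p)*0.000000] = 0.000000; exercise = 0.000000; V(2,0) = max -> 0.000000
  V(2,1) = exp(-r*dt) * [p*0.000000 + (1-p)*0.054163] = 0.027790; exercise = 0.000000; V(2,1) = max -> 0.027790
  V(2,2) = exp(-r*dt) * [p*0.054163 + (1-p)*0.157388] = 0.107089; exercise = 0.105566; V(2,2) = max -> 0.107089
  V(1,0) = exp(-r*dt) * [p*0.000000 + (1-p)*0.027790] = 0.014258; exercise = 0.000000; V(1,0) = max -> 0.014258
  V(1,1) = exp(-r*dt) * [p*0.027790 + (1-p)*0.107089] = 0.068458; exercise = 0.049867; V(1,1) = max -> 0.068458
  V(0,0) = exp(-r*dt) * [p*0.014258 + (1-p)*0.068458] = 0.042057; exercise = 0.000000; V(0,0) = max -> 0.042057


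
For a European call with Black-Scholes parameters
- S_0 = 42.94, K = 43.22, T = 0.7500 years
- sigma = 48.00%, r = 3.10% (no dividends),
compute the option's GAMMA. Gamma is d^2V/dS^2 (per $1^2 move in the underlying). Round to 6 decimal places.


Answer: Gamma = 0.021672

Derivation:
d1 = 0.2481413962; d2 = -0.1675507976
phi(d1) = 0.3868471561; exp(-qT) = 1.0000000000; exp(-rT) = 0.9770181987
Gamma = exp(-qT) * phi(d1) / (S * sigma * sqrt(T)) = 1.0000000000 * 0.3868471561 / (42.9400 * 0.4800 * 0.8660254038) = 0.021672


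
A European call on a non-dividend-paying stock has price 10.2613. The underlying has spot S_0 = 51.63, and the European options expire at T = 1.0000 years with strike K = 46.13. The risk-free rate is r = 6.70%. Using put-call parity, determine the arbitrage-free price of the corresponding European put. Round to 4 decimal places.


Answer: Put price = 1.7719

Derivation:
Put-call parity: C - P = S_0 * exp(-qT) - K * exp(-rT).
S_0 * exp(-qT) = 51.6300 * 1.00000000 = 51.63000000
K * exp(-rT) = 46.1300 * 0.93519520 = 43.14055464
P = C - S*exp(-qT) + K*exp(-rT)
P = 10.2613 - 51.63000000 + 43.14055464 = 1.7719


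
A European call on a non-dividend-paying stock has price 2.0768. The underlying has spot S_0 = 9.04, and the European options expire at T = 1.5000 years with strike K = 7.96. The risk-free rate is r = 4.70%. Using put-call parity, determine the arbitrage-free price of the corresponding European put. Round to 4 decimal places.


Answer: Put price = 0.4549

Derivation:
Put-call parity: C - P = S_0 * exp(-qT) - K * exp(-rT).
S_0 * exp(-qT) = 9.0400 * 1.00000000 = 9.04000000
K * exp(-rT) = 7.9600 * 0.93192774 = 7.41814481
P = C - S*exp(-qT) + K*exp(-rT)
P = 2.0768 - 9.04000000 + 7.41814481 = 0.4549


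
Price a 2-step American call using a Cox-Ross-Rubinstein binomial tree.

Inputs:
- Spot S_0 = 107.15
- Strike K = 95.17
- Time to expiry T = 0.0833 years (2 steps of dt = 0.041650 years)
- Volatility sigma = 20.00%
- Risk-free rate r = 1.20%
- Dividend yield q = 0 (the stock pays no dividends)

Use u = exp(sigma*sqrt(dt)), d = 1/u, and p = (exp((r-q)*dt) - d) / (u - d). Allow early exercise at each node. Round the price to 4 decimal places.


Answer: Price = V(0,0) = 12.0751

Derivation:
dt = T/N = 0.041650
u = exp(sigma*sqrt(dt)) = 1.041661; d = 1/u = 0.960005
p = (exp((r-q)*dt) - d) / (u - d) = 0.495920
Discount per step: exp(-r*dt) = 0.999500
Stock lattice S(k, i) with i counting down-moves:
  k=0: S(0,0) = 107.1500
  k=1: S(1,0) = 111.6140; S(1,1) = 102.8645
  k=2: S(2,0) = 116.2640; S(2,1) = 107.1500; S(2,2) = 98.7505
Terminal payoffs V(N, i) = max(S_T - K, 0):
  V(2,0) = 21.093951; V(2,1) = 11.980000; V(2,2) = 3.580493
Backward induction: V(k, i) = exp(-r*dt) * [p * V(k+1, i) + (1-p) * V(k+1, i+1)]; then take max(V_cont, immediate exercise) for American.
  V(1,0) = exp(-r*dt) * [p*21.093951 + (1-p)*11.980000] = 16.491542; exercise = 16.443988; V(1,0) = max -> 16.491542
  V(1,1) = exp(-r*dt) * [p*11.980000 + (1-p)*3.580493] = 7.742102; exercise = 7.694548; V(1,1) = max -> 7.742102
  V(0,0) = exp(-r*dt) * [p*16.491542 + (1-p)*7.742102] = 12.075084; exercise = 11.980000; V(0,0) = max -> 12.075084


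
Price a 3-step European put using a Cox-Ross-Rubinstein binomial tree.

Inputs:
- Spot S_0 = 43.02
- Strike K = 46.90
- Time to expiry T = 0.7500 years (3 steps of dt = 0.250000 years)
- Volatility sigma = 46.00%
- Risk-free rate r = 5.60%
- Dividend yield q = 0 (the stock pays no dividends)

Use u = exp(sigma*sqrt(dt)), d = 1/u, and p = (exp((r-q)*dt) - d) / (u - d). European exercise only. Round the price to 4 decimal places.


dt = T/N = 0.250000
u = exp(sigma*sqrt(dt)) = 1.258600; d = 1/u = 0.794534
p = (exp((r-q)*dt) - d) / (u - d) = 0.473132
Discount per step: exp(-r*dt) = 0.986098
Stock lattice S(k, i) with i counting down-moves:
  k=0: S(0,0) = 43.0200
  k=1: S(1,0) = 54.1450; S(1,1) = 34.1808
  k=2: S(2,0) = 68.1469; S(2,1) = 43.0200; S(2,2) = 27.1578
  k=3: S(3,0) = 85.7696; S(3,1) = 54.1450; S(3,2) = 34.1808; S(3,3) = 21.5778
Terminal payoffs V(N, i) = max(K - S_T, 0):
  V(3,0) = 0.000000; V(3,1) = 0.000000; V(3,2) = 12.719164; V(3,3) = 25.322198
Backward induction: V(k, i) = exp(-r*dt) * [p * V(k+1, i) + (1-p) * V(k+1, i+1)].
  V(2,0) = exp(-r*dt) * [p*0.000000 + (1-p)*0.000000] = 0.000000
  V(2,1) = exp(-r*dt) * [p*0.000000 + (1-p)*12.719164] = 6.608151
  V(2,2) = exp(-r*dt) * [p*12.719164 + (1-p)*25.322198] = 19.090152
  V(1,0) = exp(-r*dt) * [p*0.000000 + (1-p)*6.608151] = 3.433217
  V(1,1) = exp(-r*dt) * [p*6.608151 + (1-p)*19.090152] = 13.001216
  V(0,0) = exp(-r*dt) * [p*3.433217 + (1-p)*13.001216] = 8.356472

Answer: Price = V(0,0) = 8.3565


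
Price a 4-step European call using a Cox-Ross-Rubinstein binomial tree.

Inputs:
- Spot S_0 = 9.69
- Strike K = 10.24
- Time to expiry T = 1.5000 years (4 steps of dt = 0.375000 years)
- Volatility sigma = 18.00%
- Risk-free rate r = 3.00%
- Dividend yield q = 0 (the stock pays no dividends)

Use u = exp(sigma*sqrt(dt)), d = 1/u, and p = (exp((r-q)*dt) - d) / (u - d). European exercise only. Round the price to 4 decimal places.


Answer: Price = V(0,0) = 0.8278

Derivation:
dt = T/N = 0.375000
u = exp(sigma*sqrt(dt)) = 1.116532; d = 1/u = 0.895631
p = (exp((r-q)*dt) - d) / (u - d) = 0.523686
Discount per step: exp(-r*dt) = 0.988813
Stock lattice S(k, i) with i counting down-moves:
  k=0: S(0,0) = 9.6900
  k=1: S(1,0) = 10.8192; S(1,1) = 8.6787
  k=2: S(2,0) = 12.0800; S(2,1) = 9.6900; S(2,2) = 7.7729
  k=3: S(3,0) = 13.4877; S(3,1) = 10.8192; S(3,2) = 8.6787; S(3,3) = 6.9616
  k=4: S(4,0) = 15.0594; S(4,1) = 12.0800; S(4,2) = 9.6900; S(4,3) = 7.7729; S(4,4) = 6.2350
Terminal payoffs V(N, i) = max(S_T - K, 0):
  V(4,0) = 4.819403; V(4,1) = 1.839968; V(4,2) = 0.000000; V(4,3) = 0.000000; V(4,4) = 0.000000
Backward induction: V(k, i) = exp(-r*dt) * [p * V(k+1, i) + (1-p) * V(k+1, i+1)].
  V(3,0) = exp(-r*dt) * [p*4.819403 + (1-p)*1.839968] = 3.362219
  V(3,1) = exp(-r*dt) * [p*1.839968 + (1-p)*0.000000] = 0.952787
  V(3,2) = exp(-r*dt) * [p*0.000000 + (1-p)*0.000000] = 0.000000
  V(3,3) = exp(-r*dt) * [p*0.000000 + (1-p)*0.000000] = 0.000000
  V(2,0) = exp(-r*dt) * [p*3.362219 + (1-p)*0.952787] = 2.189800
  V(2,1) = exp(-r*dt) * [p*0.952787 + (1-p)*0.000000] = 0.493380
  V(2,2) = exp(-r*dt) * [p*0.000000 + (1-p)*0.000000] = 0.000000
  V(1,0) = exp(-r*dt) * [p*2.189800 + (1-p)*0.493380] = 1.366314
  V(1,1) = exp(-r*dt) * [p*0.493380 + (1-p)*0.000000] = 0.255486
  V(0,0) = exp(-r*dt) * [p*1.366314 + (1-p)*0.255486] = 0.827846


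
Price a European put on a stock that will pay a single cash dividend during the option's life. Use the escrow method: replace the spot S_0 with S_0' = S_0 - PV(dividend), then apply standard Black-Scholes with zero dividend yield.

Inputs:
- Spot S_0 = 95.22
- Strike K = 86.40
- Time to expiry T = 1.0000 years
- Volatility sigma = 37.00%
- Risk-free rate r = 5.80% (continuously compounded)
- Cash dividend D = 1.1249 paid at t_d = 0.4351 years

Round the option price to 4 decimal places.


Answer: Price = 7.5407

Derivation:
PV(D) = D * exp(-r * t_d) = 1.1249 * 0.97507996 = 1.09686745
S_0' = S_0 - PV(D) = 95.2200 - 1.09686745 = 94.12313255
d1 = (ln(S_0'/K) + (r + sigma^2/2)*T) / (sigma*sqrt(T)) = 0.57315181
d2 = d1 - sigma*sqrt(T) = 0.20315181
exp(-rT) = 0.94364995
N(-d1) = 0.28327095; N(-d2) = 0.41950819
P = K * exp(-rT) * N(-d2) - S_0' * N(-d1) = 86.4000 * 0.94364995 * 0.41950819 - 94.12313255 * 0.28327095 = 7.5407


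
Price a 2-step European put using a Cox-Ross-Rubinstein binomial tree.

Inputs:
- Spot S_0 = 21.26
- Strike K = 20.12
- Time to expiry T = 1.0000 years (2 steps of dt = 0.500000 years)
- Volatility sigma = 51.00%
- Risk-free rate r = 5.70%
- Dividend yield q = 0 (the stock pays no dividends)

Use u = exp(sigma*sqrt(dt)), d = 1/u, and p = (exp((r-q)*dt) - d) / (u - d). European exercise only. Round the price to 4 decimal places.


dt = T/N = 0.500000
u = exp(sigma*sqrt(dt)) = 1.434225; d = 1/u = 0.697241
p = (exp((r-q)*dt) - d) / (u - d) = 0.450036
Discount per step: exp(-r*dt) = 0.971902
Stock lattice S(k, i) with i counting down-moves:
  k=0: S(0,0) = 21.2600
  k=1: S(1,0) = 30.4916; S(1,1) = 14.8233
  k=2: S(2,0) = 43.7318; S(2,1) = 21.2600; S(2,2) = 10.3354
Terminal payoffs V(N, i) = max(K - S_T, 0):
  V(2,0) = 0.000000; V(2,1) = 0.000000; V(2,2) = 9.784563
Backward induction: V(k, i) = exp(-r*dt) * [p * V(k+1, i) + (1-p) * V(k+1, i+1)].
  V(1,0) = exp(-r*dt) * [p*0.000000 + (1-p)*0.000000] = 0.000000
  V(1,1) = exp(-r*dt) * [p*0.000000 + (1-p)*9.784563] = 5.229961
  V(0,0) = exp(-r*dt) * [p*0.000000 + (1-p)*5.229961] = 2.795474

Answer: Price = V(0,0) = 2.7955


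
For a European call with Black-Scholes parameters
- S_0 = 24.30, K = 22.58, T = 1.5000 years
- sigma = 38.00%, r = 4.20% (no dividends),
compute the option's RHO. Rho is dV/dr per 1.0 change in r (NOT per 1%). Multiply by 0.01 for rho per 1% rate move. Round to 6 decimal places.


d1 = 0.5258061610; d2 = 0.0604031099
phi(d1) = 0.3474360733; exp(-qT) = 1.0000000000; exp(-rT) = 0.9389434737
N(d2) = 0.5240827091
Rho = K*T*exp(-rT)*N(d2) = 22.5800 * 1.5000 * 0.9389434737 * 0.5240827091 = 16.666886

Answer: Rho = 16.666886


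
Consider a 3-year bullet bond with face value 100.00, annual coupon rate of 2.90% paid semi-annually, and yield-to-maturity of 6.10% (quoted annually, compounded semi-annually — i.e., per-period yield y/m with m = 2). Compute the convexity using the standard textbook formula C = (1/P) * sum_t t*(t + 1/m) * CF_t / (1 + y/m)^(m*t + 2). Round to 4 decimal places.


Coupon per period c = face * coupon_rate / m = 1.450000
Periods per year m = 2; per-period yield y/m = 0.030500
Number of cashflows N = 6
Cashflows (t years, CF_t, discount factor 1/(1+y/m)^(m*t), PV):
  t = 0.5000: CF_t = 1.450000, DF = 0.970403, PV = 1.407084
  t = 1.0000: CF_t = 1.450000, DF = 0.941681, PV = 1.365438
  t = 1.5000: CF_t = 1.450000, DF = 0.913810, PV = 1.325025
  t = 2.0000: CF_t = 1.450000, DF = 0.886764, PV = 1.285808
  t = 2.5000: CF_t = 1.450000, DF = 0.860518, PV = 1.247751
  t = 3.0000: CF_t = 101.450000, DF = 0.835049, PV = 84.715733
Price P = sum_t PV_t = 91.346839
Convexity numerator sum_t t*(t + 1/m) * CF_t / (1+y/m)^(m*t + 2):
  t = 0.5000: term = 0.662512
  t = 1.0000: term = 1.928712
  t = 1.5000: term = 3.743254
  t = 2.0000: term = 6.054106
  t = 2.5000: term = 8.812382
  t = 3.0000: term = 837.639949
Convexity = (1/P) * sum = 858.840914 / 91.346839 = 9.401977

Answer: Convexity = 9.4020


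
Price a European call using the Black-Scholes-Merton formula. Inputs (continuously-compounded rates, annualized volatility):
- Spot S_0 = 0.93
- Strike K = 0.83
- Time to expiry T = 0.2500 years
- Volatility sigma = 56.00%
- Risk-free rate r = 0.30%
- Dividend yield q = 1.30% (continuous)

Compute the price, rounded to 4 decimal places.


d1 = (ln(S/K) + (r - q + 0.5*sigma^2) * T) / (sigma * sqrt(T)) = 0.53735316
d2 = d1 - sigma * sqrt(T) = 0.25735316
exp(-rT) = 0.99925028; exp(-qT) = 0.99675528
C = S_0 * exp(-qT) * N(d1) - K * exp(-rT) * N(d2)
N(d1) = 0.70448815; N(d2) = 0.60154692
C = 0.9300 * 0.99675528 * 0.70448815 - 0.8300 * 0.99925028 * 0.60154692 = 0.1541

Answer: Price = 0.1541


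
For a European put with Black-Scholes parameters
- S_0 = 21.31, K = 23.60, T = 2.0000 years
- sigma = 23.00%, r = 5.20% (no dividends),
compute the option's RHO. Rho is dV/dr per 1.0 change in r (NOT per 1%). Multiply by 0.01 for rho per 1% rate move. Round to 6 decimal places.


d1 = 0.1685672903; d2 = -0.1567018290
phi(d1) = 0.3933143953; exp(-qT) = 1.0000000000; exp(-rT) = 0.9012252974
N(-d2) = 0.5622600772
Rho = -K*T*exp(-rT)*N(-d2) = -23.6000 * 2.0000 * 0.9012252974 * 0.5622600772 = -23.917326

Answer: Rho = -23.917326


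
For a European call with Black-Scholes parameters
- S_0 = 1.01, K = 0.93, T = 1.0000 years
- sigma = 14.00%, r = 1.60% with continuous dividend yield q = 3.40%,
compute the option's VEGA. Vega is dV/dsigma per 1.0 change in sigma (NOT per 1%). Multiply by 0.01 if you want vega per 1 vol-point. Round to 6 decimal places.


d1 = 0.5308644549; d2 = 0.3908644549
phi(d1) = 0.3465087986; exp(-qT) = 0.9665715046; exp(-rT) = 0.9841273201
Vega = S * exp(-qT) * phi(d1) * sqrt(T) = 1.0100 * 0.9665715046 * 0.3465087986 * 1.0000000000 = 0.338275

Answer: Vega = 0.338275


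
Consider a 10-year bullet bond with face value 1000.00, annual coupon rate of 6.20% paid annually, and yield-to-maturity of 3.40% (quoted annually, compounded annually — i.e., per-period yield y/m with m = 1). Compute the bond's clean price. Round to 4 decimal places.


Answer: Price = 1234.0431

Derivation:
Coupon per period c = face * coupon_rate / m = 62.000000
Periods per year m = 1; per-period yield y/m = 0.034000
Number of cashflows N = 10
Cashflows (t years, CF_t, discount factor 1/(1+y/m)^(m*t), PV):
  t = 1.0000: CF_t = 62.000000, DF = 0.967118, PV = 59.961315
  t = 2.0000: CF_t = 62.000000, DF = 0.935317, PV = 57.989667
  t = 3.0000: CF_t = 62.000000, DF = 0.904562, PV = 56.082850
  t = 4.0000: CF_t = 62.000000, DF = 0.874818, PV = 54.238733
  t = 5.0000: CF_t = 62.000000, DF = 0.846052, PV = 52.455254
  t = 6.0000: CF_t = 62.000000, DF = 0.818233, PV = 50.730420
  t = 7.0000: CF_t = 62.000000, DF = 0.791327, PV = 49.062302
  t = 8.0000: CF_t = 62.000000, DF = 0.765307, PV = 47.449034
  t = 9.0000: CF_t = 62.000000, DF = 0.740142, PV = 45.888815
  t = 10.0000: CF_t = 1062.000000, DF = 0.715805, PV = 760.184708
Price P = sum_t PV_t = 1234.043098


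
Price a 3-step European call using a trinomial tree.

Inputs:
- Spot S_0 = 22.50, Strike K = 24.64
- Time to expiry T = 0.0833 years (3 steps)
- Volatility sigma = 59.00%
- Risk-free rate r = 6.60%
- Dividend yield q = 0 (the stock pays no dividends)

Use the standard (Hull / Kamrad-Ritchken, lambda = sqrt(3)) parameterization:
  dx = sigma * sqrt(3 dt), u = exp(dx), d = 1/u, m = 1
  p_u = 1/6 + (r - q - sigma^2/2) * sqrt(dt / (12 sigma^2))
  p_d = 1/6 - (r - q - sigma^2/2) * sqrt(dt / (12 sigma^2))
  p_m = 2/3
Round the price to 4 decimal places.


dt = T/N = 0.027767; dx = sigma*sqrt(3*dt) = 0.170284
u = exp(dx) = 1.185642; d = 1/u = 0.843425
p_u = 0.157857, p_m = 0.666667, p_d = 0.175476
Discount per step: exp(-r*dt) = 0.998169
Stock lattice S(k, j) with j the centered position index:
  k=0: S(0,+0) = 22.5000
  k=1: S(1,-1) = 18.9771; S(1,+0) = 22.5000; S(1,+1) = 26.6769
  k=2: S(2,-2) = 16.0057; S(2,-1) = 18.9771; S(2,+0) = 22.5000; S(2,+1) = 26.6769; S(2,+2) = 31.6293
  k=3: S(3,-3) = 13.4996; S(3,-2) = 16.0057; S(3,-1) = 18.9771; S(3,+0) = 22.5000; S(3,+1) = 26.6769; S(3,+2) = 31.6293; S(3,+3) = 37.5010
Terminal payoffs V(N, j) = max(S_T - K, 0):
  V(3,-3) = 0.000000; V(3,-2) = 0.000000; V(3,-1) = 0.000000; V(3,+0) = 0.000000; V(3,+1) = 2.036941; V(3,+2) = 6.989298; V(3,+3) = 12.861019
Backward induction: V(k, j) = exp(-r*dt) * [p_u * V(k+1, j+1) + p_m * V(k+1, j) + p_d * V(k+1, j-1)]
  V(2,-2) = exp(-r*dt) * [p_u*0.000000 + p_m*0.000000 + p_d*0.000000] = 0.000000
  V(2,-1) = exp(-r*dt) * [p_u*0.000000 + p_m*0.000000 + p_d*0.000000] = 0.000000
  V(2,+0) = exp(-r*dt) * [p_u*2.036941 + p_m*0.000000 + p_d*0.000000] = 0.320957
  V(2,+1) = exp(-r*dt) * [p_u*6.989298 + p_m*2.036941 + p_d*0.000000] = 2.456766
  V(2,+2) = exp(-r*dt) * [p_u*12.861019 + p_m*6.989298 + p_d*2.036941] = 7.034269
  V(1,-1) = exp(-r*dt) * [p_u*0.320957 + p_m*0.000000 + p_d*0.000000] = 0.050573
  V(1,+0) = exp(-r*dt) * [p_u*2.456766 + p_m*0.320957 + p_d*0.000000] = 0.600688
  V(1,+1) = exp(-r*dt) * [p_u*7.034269 + p_m*2.456766 + p_d*0.320957] = 2.799440
  V(0,+0) = exp(-r*dt) * [p_u*2.799440 + p_m*0.600688 + p_d*0.050573] = 0.849687

Answer: Price = V(0,0) = 0.8497


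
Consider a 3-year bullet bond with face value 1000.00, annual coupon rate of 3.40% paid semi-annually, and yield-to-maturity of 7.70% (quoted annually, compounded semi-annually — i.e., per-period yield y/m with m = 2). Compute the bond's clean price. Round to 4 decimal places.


Coupon per period c = face * coupon_rate / m = 17.000000
Periods per year m = 2; per-period yield y/m = 0.038500
Number of cashflows N = 6
Cashflows (t years, CF_t, discount factor 1/(1+y/m)^(m*t), PV):
  t = 0.5000: CF_t = 17.000000, DF = 0.962927, PV = 16.369764
  t = 1.0000: CF_t = 17.000000, DF = 0.927229, PV = 15.762893
  t = 1.5000: CF_t = 17.000000, DF = 0.892854, PV = 15.178520
  t = 2.0000: CF_t = 17.000000, DF = 0.859754, PV = 14.615811
  t = 2.5000: CF_t = 17.000000, DF = 0.827880, PV = 14.073963
  t = 3.0000: CF_t = 1017.000000, DF = 0.797188, PV = 810.740648
Price P = sum_t PV_t = 886.741599

Answer: Price = 886.7416


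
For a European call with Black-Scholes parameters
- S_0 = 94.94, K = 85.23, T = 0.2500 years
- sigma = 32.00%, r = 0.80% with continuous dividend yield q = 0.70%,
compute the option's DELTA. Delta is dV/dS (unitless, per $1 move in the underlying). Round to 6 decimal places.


d1 = 0.7558851787; d2 = 0.5958851787
phi(d1) = 0.2998059836; exp(-qT) = 0.9982515304; exp(-rT) = 0.9980019987
N(d1) = 0.7751409795
Delta = exp(-qT) * N(d1) = 0.9982515304 * 0.7751409795 = 0.773786

Answer: Delta = 0.773786


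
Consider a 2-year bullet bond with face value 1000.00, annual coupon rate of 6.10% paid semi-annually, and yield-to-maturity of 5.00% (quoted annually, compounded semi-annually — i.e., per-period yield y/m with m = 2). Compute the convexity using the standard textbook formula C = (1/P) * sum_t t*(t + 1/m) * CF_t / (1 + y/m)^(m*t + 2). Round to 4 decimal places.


Coupon per period c = face * coupon_rate / m = 30.500000
Periods per year m = 2; per-period yield y/m = 0.025000
Number of cashflows N = 4
Cashflows (t years, CF_t, discount factor 1/(1+y/m)^(m*t), PV):
  t = 0.5000: CF_t = 30.500000, DF = 0.975610, PV = 29.756098
  t = 1.0000: CF_t = 30.500000, DF = 0.951814, PV = 29.030339
  t = 1.5000: CF_t = 30.500000, DF = 0.928599, PV = 28.322282
  t = 2.0000: CF_t = 1030.500000, DF = 0.905951, PV = 933.582139
Price P = sum_t PV_t = 1020.690858
Convexity numerator sum_t t*(t + 1/m) * CF_t / (1+y/m)^(m*t + 2):
  t = 0.5000: term = 14.161141
  t = 1.0000: term = 41.447242
  t = 1.5000: term = 80.872667
  t = 2.0000: term = 4442.984602
Convexity = (1/P) * sum = 4579.465652 / 1020.690858 = 4.486633

Answer: Convexity = 4.4866
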